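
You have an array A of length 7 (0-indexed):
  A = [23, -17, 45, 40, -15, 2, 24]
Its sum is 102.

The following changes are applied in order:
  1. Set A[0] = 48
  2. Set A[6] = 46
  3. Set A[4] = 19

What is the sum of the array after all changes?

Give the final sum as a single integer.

Answer: 183

Derivation:
Initial sum: 102
Change 1: A[0] 23 -> 48, delta = 25, sum = 127
Change 2: A[6] 24 -> 46, delta = 22, sum = 149
Change 3: A[4] -15 -> 19, delta = 34, sum = 183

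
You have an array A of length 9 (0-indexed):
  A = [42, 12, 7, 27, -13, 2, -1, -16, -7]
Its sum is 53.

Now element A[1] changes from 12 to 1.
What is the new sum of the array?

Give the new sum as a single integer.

Old value at index 1: 12
New value at index 1: 1
Delta = 1 - 12 = -11
New sum = old_sum + delta = 53 + (-11) = 42

Answer: 42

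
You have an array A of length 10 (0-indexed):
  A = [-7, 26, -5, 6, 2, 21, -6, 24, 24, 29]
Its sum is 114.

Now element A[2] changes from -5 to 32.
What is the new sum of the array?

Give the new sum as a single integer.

Old value at index 2: -5
New value at index 2: 32
Delta = 32 - -5 = 37
New sum = old_sum + delta = 114 + (37) = 151

Answer: 151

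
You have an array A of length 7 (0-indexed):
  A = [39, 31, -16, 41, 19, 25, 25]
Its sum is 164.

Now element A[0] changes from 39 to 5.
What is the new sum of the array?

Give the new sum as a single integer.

Answer: 130

Derivation:
Old value at index 0: 39
New value at index 0: 5
Delta = 5 - 39 = -34
New sum = old_sum + delta = 164 + (-34) = 130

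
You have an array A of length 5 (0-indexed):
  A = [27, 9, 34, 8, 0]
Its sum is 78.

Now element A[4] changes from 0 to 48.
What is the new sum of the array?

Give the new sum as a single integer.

Answer: 126

Derivation:
Old value at index 4: 0
New value at index 4: 48
Delta = 48 - 0 = 48
New sum = old_sum + delta = 78 + (48) = 126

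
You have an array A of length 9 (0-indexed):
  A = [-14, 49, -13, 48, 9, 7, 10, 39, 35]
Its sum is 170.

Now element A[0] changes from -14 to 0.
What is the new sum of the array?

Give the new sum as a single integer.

Old value at index 0: -14
New value at index 0: 0
Delta = 0 - -14 = 14
New sum = old_sum + delta = 170 + (14) = 184

Answer: 184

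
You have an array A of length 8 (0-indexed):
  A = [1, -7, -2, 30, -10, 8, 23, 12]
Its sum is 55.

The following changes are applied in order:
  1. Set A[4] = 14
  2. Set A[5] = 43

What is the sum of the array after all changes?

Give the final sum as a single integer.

Answer: 114

Derivation:
Initial sum: 55
Change 1: A[4] -10 -> 14, delta = 24, sum = 79
Change 2: A[5] 8 -> 43, delta = 35, sum = 114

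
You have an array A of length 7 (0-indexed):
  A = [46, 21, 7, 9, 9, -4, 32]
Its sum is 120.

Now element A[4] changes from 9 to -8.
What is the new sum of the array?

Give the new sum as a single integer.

Old value at index 4: 9
New value at index 4: -8
Delta = -8 - 9 = -17
New sum = old_sum + delta = 120 + (-17) = 103

Answer: 103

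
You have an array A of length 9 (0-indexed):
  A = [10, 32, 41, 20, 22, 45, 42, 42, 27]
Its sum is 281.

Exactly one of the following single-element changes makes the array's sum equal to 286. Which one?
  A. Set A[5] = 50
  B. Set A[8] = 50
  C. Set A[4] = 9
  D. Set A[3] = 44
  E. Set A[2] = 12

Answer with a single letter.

Option A: A[5] 45->50, delta=5, new_sum=281+(5)=286 <-- matches target
Option B: A[8] 27->50, delta=23, new_sum=281+(23)=304
Option C: A[4] 22->9, delta=-13, new_sum=281+(-13)=268
Option D: A[3] 20->44, delta=24, new_sum=281+(24)=305
Option E: A[2] 41->12, delta=-29, new_sum=281+(-29)=252

Answer: A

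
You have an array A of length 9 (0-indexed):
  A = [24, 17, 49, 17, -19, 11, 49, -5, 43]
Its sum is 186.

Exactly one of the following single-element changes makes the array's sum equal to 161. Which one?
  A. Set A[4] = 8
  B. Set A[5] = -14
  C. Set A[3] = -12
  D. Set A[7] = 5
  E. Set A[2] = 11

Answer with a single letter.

Answer: B

Derivation:
Option A: A[4] -19->8, delta=27, new_sum=186+(27)=213
Option B: A[5] 11->-14, delta=-25, new_sum=186+(-25)=161 <-- matches target
Option C: A[3] 17->-12, delta=-29, new_sum=186+(-29)=157
Option D: A[7] -5->5, delta=10, new_sum=186+(10)=196
Option E: A[2] 49->11, delta=-38, new_sum=186+(-38)=148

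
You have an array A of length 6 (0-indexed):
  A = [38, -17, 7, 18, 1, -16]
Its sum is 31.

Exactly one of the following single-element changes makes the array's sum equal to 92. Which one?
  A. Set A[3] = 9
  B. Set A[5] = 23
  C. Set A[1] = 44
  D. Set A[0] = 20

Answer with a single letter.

Answer: C

Derivation:
Option A: A[3] 18->9, delta=-9, new_sum=31+(-9)=22
Option B: A[5] -16->23, delta=39, new_sum=31+(39)=70
Option C: A[1] -17->44, delta=61, new_sum=31+(61)=92 <-- matches target
Option D: A[0] 38->20, delta=-18, new_sum=31+(-18)=13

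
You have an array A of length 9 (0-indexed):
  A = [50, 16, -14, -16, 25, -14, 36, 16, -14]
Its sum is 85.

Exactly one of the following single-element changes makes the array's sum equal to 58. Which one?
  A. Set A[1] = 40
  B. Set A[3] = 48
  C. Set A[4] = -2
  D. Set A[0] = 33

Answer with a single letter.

Option A: A[1] 16->40, delta=24, new_sum=85+(24)=109
Option B: A[3] -16->48, delta=64, new_sum=85+(64)=149
Option C: A[4] 25->-2, delta=-27, new_sum=85+(-27)=58 <-- matches target
Option D: A[0] 50->33, delta=-17, new_sum=85+(-17)=68

Answer: C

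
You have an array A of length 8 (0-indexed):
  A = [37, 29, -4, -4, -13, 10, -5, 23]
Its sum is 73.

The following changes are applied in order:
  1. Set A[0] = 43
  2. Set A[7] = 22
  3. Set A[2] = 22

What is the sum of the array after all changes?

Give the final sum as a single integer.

Answer: 104

Derivation:
Initial sum: 73
Change 1: A[0] 37 -> 43, delta = 6, sum = 79
Change 2: A[7] 23 -> 22, delta = -1, sum = 78
Change 3: A[2] -4 -> 22, delta = 26, sum = 104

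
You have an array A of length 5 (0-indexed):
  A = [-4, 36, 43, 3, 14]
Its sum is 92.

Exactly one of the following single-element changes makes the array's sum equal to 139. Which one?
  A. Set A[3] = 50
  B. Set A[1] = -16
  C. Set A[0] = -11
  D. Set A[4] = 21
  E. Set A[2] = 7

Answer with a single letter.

Answer: A

Derivation:
Option A: A[3] 3->50, delta=47, new_sum=92+(47)=139 <-- matches target
Option B: A[1] 36->-16, delta=-52, new_sum=92+(-52)=40
Option C: A[0] -4->-11, delta=-7, new_sum=92+(-7)=85
Option D: A[4] 14->21, delta=7, new_sum=92+(7)=99
Option E: A[2] 43->7, delta=-36, new_sum=92+(-36)=56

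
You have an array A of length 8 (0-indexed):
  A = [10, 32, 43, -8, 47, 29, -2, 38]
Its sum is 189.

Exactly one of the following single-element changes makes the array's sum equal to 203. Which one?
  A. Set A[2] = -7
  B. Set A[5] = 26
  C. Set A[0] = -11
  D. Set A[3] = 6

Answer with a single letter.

Answer: D

Derivation:
Option A: A[2] 43->-7, delta=-50, new_sum=189+(-50)=139
Option B: A[5] 29->26, delta=-3, new_sum=189+(-3)=186
Option C: A[0] 10->-11, delta=-21, new_sum=189+(-21)=168
Option D: A[3] -8->6, delta=14, new_sum=189+(14)=203 <-- matches target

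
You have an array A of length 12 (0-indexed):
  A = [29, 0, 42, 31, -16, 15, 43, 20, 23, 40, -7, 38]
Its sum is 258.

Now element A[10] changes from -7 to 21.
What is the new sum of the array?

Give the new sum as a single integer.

Old value at index 10: -7
New value at index 10: 21
Delta = 21 - -7 = 28
New sum = old_sum + delta = 258 + (28) = 286

Answer: 286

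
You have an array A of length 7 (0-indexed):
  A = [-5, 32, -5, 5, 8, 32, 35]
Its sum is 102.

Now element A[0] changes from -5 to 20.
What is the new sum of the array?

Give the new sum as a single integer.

Answer: 127

Derivation:
Old value at index 0: -5
New value at index 0: 20
Delta = 20 - -5 = 25
New sum = old_sum + delta = 102 + (25) = 127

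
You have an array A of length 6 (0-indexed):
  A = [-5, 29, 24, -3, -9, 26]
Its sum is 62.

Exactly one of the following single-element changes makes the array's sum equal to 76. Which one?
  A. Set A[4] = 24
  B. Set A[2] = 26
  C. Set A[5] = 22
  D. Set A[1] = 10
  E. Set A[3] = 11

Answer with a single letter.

Option A: A[4] -9->24, delta=33, new_sum=62+(33)=95
Option B: A[2] 24->26, delta=2, new_sum=62+(2)=64
Option C: A[5] 26->22, delta=-4, new_sum=62+(-4)=58
Option D: A[1] 29->10, delta=-19, new_sum=62+(-19)=43
Option E: A[3] -3->11, delta=14, new_sum=62+(14)=76 <-- matches target

Answer: E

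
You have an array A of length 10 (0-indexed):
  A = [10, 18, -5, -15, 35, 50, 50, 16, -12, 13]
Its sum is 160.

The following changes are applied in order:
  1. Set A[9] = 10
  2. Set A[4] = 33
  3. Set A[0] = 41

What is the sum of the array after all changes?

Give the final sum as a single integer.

Answer: 186

Derivation:
Initial sum: 160
Change 1: A[9] 13 -> 10, delta = -3, sum = 157
Change 2: A[4] 35 -> 33, delta = -2, sum = 155
Change 3: A[0] 10 -> 41, delta = 31, sum = 186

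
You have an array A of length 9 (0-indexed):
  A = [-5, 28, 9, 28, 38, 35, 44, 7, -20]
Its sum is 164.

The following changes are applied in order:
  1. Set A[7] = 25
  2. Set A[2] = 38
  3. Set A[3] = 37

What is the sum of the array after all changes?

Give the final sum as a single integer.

Initial sum: 164
Change 1: A[7] 7 -> 25, delta = 18, sum = 182
Change 2: A[2] 9 -> 38, delta = 29, sum = 211
Change 3: A[3] 28 -> 37, delta = 9, sum = 220

Answer: 220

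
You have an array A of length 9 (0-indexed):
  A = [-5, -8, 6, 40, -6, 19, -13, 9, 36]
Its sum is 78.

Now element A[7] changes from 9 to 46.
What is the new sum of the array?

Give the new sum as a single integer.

Old value at index 7: 9
New value at index 7: 46
Delta = 46 - 9 = 37
New sum = old_sum + delta = 78 + (37) = 115

Answer: 115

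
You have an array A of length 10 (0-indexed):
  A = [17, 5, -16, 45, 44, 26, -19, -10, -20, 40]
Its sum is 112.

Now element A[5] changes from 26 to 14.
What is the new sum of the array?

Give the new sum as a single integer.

Old value at index 5: 26
New value at index 5: 14
Delta = 14 - 26 = -12
New sum = old_sum + delta = 112 + (-12) = 100

Answer: 100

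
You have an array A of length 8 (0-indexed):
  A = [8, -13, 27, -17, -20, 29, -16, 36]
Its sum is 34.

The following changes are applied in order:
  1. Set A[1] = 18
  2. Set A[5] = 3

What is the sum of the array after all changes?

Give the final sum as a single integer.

Initial sum: 34
Change 1: A[1] -13 -> 18, delta = 31, sum = 65
Change 2: A[5] 29 -> 3, delta = -26, sum = 39

Answer: 39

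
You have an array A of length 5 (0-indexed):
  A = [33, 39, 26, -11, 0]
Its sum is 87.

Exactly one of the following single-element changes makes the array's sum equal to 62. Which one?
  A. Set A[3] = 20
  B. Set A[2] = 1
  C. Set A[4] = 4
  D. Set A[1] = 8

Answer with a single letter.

Answer: B

Derivation:
Option A: A[3] -11->20, delta=31, new_sum=87+(31)=118
Option B: A[2] 26->1, delta=-25, new_sum=87+(-25)=62 <-- matches target
Option C: A[4] 0->4, delta=4, new_sum=87+(4)=91
Option D: A[1] 39->8, delta=-31, new_sum=87+(-31)=56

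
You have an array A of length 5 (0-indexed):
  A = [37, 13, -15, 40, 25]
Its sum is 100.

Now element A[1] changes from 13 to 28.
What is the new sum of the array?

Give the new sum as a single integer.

Answer: 115

Derivation:
Old value at index 1: 13
New value at index 1: 28
Delta = 28 - 13 = 15
New sum = old_sum + delta = 100 + (15) = 115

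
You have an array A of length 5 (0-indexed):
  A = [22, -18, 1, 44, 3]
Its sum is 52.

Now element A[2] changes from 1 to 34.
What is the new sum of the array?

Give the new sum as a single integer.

Old value at index 2: 1
New value at index 2: 34
Delta = 34 - 1 = 33
New sum = old_sum + delta = 52 + (33) = 85

Answer: 85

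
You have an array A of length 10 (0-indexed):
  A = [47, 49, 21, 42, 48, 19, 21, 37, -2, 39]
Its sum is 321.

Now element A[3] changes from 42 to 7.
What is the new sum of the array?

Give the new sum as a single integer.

Old value at index 3: 42
New value at index 3: 7
Delta = 7 - 42 = -35
New sum = old_sum + delta = 321 + (-35) = 286

Answer: 286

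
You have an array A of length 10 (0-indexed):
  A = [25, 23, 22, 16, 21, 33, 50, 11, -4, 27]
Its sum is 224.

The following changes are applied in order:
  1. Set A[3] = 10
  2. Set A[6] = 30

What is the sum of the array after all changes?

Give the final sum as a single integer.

Answer: 198

Derivation:
Initial sum: 224
Change 1: A[3] 16 -> 10, delta = -6, sum = 218
Change 2: A[6] 50 -> 30, delta = -20, sum = 198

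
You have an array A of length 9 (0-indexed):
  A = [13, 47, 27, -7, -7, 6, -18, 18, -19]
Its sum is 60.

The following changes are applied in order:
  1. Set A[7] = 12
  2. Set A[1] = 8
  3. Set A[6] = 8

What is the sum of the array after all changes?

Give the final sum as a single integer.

Initial sum: 60
Change 1: A[7] 18 -> 12, delta = -6, sum = 54
Change 2: A[1] 47 -> 8, delta = -39, sum = 15
Change 3: A[6] -18 -> 8, delta = 26, sum = 41

Answer: 41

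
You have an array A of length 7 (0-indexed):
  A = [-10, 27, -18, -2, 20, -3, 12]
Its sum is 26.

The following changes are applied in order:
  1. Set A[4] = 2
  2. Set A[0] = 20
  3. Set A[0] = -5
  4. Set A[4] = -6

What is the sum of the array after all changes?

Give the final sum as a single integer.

Answer: 5

Derivation:
Initial sum: 26
Change 1: A[4] 20 -> 2, delta = -18, sum = 8
Change 2: A[0] -10 -> 20, delta = 30, sum = 38
Change 3: A[0] 20 -> -5, delta = -25, sum = 13
Change 4: A[4] 2 -> -6, delta = -8, sum = 5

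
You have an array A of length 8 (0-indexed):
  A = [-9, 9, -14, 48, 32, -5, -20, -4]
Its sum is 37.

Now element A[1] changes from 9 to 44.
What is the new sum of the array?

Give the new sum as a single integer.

Answer: 72

Derivation:
Old value at index 1: 9
New value at index 1: 44
Delta = 44 - 9 = 35
New sum = old_sum + delta = 37 + (35) = 72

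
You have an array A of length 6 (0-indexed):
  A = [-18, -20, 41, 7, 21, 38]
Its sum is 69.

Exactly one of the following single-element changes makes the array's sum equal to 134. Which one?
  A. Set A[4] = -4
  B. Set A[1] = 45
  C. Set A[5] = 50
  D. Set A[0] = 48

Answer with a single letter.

Option A: A[4] 21->-4, delta=-25, new_sum=69+(-25)=44
Option B: A[1] -20->45, delta=65, new_sum=69+(65)=134 <-- matches target
Option C: A[5] 38->50, delta=12, new_sum=69+(12)=81
Option D: A[0] -18->48, delta=66, new_sum=69+(66)=135

Answer: B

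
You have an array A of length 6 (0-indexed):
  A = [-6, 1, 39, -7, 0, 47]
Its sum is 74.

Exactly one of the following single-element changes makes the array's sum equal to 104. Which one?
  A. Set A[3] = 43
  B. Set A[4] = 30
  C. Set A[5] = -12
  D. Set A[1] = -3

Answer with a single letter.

Answer: B

Derivation:
Option A: A[3] -7->43, delta=50, new_sum=74+(50)=124
Option B: A[4] 0->30, delta=30, new_sum=74+(30)=104 <-- matches target
Option C: A[5] 47->-12, delta=-59, new_sum=74+(-59)=15
Option D: A[1] 1->-3, delta=-4, new_sum=74+(-4)=70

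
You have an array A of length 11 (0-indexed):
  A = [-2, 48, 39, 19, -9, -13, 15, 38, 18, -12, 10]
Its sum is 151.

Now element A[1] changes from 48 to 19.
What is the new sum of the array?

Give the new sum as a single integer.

Old value at index 1: 48
New value at index 1: 19
Delta = 19 - 48 = -29
New sum = old_sum + delta = 151 + (-29) = 122

Answer: 122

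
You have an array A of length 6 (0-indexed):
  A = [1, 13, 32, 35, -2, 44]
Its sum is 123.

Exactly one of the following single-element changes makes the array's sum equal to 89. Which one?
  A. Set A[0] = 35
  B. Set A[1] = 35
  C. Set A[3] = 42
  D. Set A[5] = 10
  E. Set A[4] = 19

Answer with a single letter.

Option A: A[0] 1->35, delta=34, new_sum=123+(34)=157
Option B: A[1] 13->35, delta=22, new_sum=123+(22)=145
Option C: A[3] 35->42, delta=7, new_sum=123+(7)=130
Option D: A[5] 44->10, delta=-34, new_sum=123+(-34)=89 <-- matches target
Option E: A[4] -2->19, delta=21, new_sum=123+(21)=144

Answer: D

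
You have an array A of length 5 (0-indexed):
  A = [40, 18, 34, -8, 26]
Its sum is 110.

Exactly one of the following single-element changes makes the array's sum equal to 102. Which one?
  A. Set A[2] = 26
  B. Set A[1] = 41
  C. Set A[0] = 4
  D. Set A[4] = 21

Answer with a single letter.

Answer: A

Derivation:
Option A: A[2] 34->26, delta=-8, new_sum=110+(-8)=102 <-- matches target
Option B: A[1] 18->41, delta=23, new_sum=110+(23)=133
Option C: A[0] 40->4, delta=-36, new_sum=110+(-36)=74
Option D: A[4] 26->21, delta=-5, new_sum=110+(-5)=105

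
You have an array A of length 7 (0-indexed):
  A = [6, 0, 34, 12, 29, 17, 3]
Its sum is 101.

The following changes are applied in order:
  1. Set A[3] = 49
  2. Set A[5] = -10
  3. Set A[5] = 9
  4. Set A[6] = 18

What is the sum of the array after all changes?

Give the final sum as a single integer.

Initial sum: 101
Change 1: A[3] 12 -> 49, delta = 37, sum = 138
Change 2: A[5] 17 -> -10, delta = -27, sum = 111
Change 3: A[5] -10 -> 9, delta = 19, sum = 130
Change 4: A[6] 3 -> 18, delta = 15, sum = 145

Answer: 145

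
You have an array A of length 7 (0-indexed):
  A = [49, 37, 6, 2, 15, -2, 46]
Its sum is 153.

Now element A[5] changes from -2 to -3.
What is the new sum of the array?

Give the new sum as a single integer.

Old value at index 5: -2
New value at index 5: -3
Delta = -3 - -2 = -1
New sum = old_sum + delta = 153 + (-1) = 152

Answer: 152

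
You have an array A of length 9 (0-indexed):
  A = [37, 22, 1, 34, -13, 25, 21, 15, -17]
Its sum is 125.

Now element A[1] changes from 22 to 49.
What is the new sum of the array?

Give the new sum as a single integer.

Answer: 152

Derivation:
Old value at index 1: 22
New value at index 1: 49
Delta = 49 - 22 = 27
New sum = old_sum + delta = 125 + (27) = 152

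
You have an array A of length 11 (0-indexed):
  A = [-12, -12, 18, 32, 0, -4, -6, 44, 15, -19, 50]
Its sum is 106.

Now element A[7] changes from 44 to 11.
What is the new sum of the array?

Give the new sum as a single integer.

Old value at index 7: 44
New value at index 7: 11
Delta = 11 - 44 = -33
New sum = old_sum + delta = 106 + (-33) = 73

Answer: 73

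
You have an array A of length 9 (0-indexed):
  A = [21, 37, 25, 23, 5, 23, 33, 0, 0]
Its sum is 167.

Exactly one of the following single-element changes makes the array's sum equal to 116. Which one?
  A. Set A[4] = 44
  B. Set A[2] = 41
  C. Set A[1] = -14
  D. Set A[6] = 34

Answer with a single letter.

Option A: A[4] 5->44, delta=39, new_sum=167+(39)=206
Option B: A[2] 25->41, delta=16, new_sum=167+(16)=183
Option C: A[1] 37->-14, delta=-51, new_sum=167+(-51)=116 <-- matches target
Option D: A[6] 33->34, delta=1, new_sum=167+(1)=168

Answer: C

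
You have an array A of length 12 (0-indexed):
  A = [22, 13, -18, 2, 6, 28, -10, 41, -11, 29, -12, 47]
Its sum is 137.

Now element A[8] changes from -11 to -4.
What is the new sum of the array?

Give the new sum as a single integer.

Answer: 144

Derivation:
Old value at index 8: -11
New value at index 8: -4
Delta = -4 - -11 = 7
New sum = old_sum + delta = 137 + (7) = 144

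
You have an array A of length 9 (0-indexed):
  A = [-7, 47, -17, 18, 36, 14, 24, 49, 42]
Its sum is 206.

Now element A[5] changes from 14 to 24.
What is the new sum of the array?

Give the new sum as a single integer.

Old value at index 5: 14
New value at index 5: 24
Delta = 24 - 14 = 10
New sum = old_sum + delta = 206 + (10) = 216

Answer: 216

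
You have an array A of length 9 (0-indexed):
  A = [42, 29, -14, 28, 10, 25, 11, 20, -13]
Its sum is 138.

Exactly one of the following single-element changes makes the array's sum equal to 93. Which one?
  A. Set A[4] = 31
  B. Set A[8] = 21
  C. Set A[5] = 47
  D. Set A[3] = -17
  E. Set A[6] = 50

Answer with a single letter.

Answer: D

Derivation:
Option A: A[4] 10->31, delta=21, new_sum=138+(21)=159
Option B: A[8] -13->21, delta=34, new_sum=138+(34)=172
Option C: A[5] 25->47, delta=22, new_sum=138+(22)=160
Option D: A[3] 28->-17, delta=-45, new_sum=138+(-45)=93 <-- matches target
Option E: A[6] 11->50, delta=39, new_sum=138+(39)=177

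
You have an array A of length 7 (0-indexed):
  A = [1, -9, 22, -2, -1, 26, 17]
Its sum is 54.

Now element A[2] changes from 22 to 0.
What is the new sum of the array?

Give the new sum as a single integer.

Old value at index 2: 22
New value at index 2: 0
Delta = 0 - 22 = -22
New sum = old_sum + delta = 54 + (-22) = 32

Answer: 32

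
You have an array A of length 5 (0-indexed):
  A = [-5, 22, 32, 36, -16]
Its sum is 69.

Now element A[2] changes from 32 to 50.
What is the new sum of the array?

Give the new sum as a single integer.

Answer: 87

Derivation:
Old value at index 2: 32
New value at index 2: 50
Delta = 50 - 32 = 18
New sum = old_sum + delta = 69 + (18) = 87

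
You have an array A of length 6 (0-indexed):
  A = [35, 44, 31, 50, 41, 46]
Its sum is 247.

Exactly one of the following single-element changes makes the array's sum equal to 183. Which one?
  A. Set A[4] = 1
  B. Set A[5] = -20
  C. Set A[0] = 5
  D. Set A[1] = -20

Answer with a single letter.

Option A: A[4] 41->1, delta=-40, new_sum=247+(-40)=207
Option B: A[5] 46->-20, delta=-66, new_sum=247+(-66)=181
Option C: A[0] 35->5, delta=-30, new_sum=247+(-30)=217
Option D: A[1] 44->-20, delta=-64, new_sum=247+(-64)=183 <-- matches target

Answer: D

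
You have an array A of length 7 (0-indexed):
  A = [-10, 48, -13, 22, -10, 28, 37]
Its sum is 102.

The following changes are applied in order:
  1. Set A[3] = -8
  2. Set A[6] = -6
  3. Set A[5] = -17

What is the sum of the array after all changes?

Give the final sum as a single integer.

Answer: -16

Derivation:
Initial sum: 102
Change 1: A[3] 22 -> -8, delta = -30, sum = 72
Change 2: A[6] 37 -> -6, delta = -43, sum = 29
Change 3: A[5] 28 -> -17, delta = -45, sum = -16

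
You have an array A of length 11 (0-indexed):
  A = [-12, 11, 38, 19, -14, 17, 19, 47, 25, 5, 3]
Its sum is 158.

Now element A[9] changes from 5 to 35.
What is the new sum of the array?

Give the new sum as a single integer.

Old value at index 9: 5
New value at index 9: 35
Delta = 35 - 5 = 30
New sum = old_sum + delta = 158 + (30) = 188

Answer: 188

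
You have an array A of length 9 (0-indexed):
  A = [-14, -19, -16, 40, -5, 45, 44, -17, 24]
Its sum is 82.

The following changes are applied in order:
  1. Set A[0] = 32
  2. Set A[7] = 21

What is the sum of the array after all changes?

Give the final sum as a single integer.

Initial sum: 82
Change 1: A[0] -14 -> 32, delta = 46, sum = 128
Change 2: A[7] -17 -> 21, delta = 38, sum = 166

Answer: 166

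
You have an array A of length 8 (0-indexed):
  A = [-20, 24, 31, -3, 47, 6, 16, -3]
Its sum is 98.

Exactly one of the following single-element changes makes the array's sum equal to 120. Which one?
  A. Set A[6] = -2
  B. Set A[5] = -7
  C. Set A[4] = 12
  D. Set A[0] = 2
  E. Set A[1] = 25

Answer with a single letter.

Answer: D

Derivation:
Option A: A[6] 16->-2, delta=-18, new_sum=98+(-18)=80
Option B: A[5] 6->-7, delta=-13, new_sum=98+(-13)=85
Option C: A[4] 47->12, delta=-35, new_sum=98+(-35)=63
Option D: A[0] -20->2, delta=22, new_sum=98+(22)=120 <-- matches target
Option E: A[1] 24->25, delta=1, new_sum=98+(1)=99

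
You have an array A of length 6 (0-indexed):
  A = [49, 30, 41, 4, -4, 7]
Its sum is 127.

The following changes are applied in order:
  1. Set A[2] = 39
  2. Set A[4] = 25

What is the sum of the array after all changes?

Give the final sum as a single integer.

Initial sum: 127
Change 1: A[2] 41 -> 39, delta = -2, sum = 125
Change 2: A[4] -4 -> 25, delta = 29, sum = 154

Answer: 154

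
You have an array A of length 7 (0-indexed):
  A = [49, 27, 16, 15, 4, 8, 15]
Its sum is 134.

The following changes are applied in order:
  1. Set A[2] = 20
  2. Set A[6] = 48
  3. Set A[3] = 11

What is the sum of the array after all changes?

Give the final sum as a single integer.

Answer: 167

Derivation:
Initial sum: 134
Change 1: A[2] 16 -> 20, delta = 4, sum = 138
Change 2: A[6] 15 -> 48, delta = 33, sum = 171
Change 3: A[3] 15 -> 11, delta = -4, sum = 167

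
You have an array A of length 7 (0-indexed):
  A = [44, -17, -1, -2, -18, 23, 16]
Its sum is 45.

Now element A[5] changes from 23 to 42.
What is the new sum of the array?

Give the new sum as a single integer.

Old value at index 5: 23
New value at index 5: 42
Delta = 42 - 23 = 19
New sum = old_sum + delta = 45 + (19) = 64

Answer: 64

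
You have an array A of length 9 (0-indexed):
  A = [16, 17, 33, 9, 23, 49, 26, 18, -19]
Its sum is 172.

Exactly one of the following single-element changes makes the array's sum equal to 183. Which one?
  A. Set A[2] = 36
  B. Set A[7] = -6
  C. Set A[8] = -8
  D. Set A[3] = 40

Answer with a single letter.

Option A: A[2] 33->36, delta=3, new_sum=172+(3)=175
Option B: A[7] 18->-6, delta=-24, new_sum=172+(-24)=148
Option C: A[8] -19->-8, delta=11, new_sum=172+(11)=183 <-- matches target
Option D: A[3] 9->40, delta=31, new_sum=172+(31)=203

Answer: C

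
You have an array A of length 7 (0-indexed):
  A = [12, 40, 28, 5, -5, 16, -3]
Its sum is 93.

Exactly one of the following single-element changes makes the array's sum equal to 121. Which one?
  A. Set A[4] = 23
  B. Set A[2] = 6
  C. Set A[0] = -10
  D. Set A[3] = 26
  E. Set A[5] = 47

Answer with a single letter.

Option A: A[4] -5->23, delta=28, new_sum=93+(28)=121 <-- matches target
Option B: A[2] 28->6, delta=-22, new_sum=93+(-22)=71
Option C: A[0] 12->-10, delta=-22, new_sum=93+(-22)=71
Option D: A[3] 5->26, delta=21, new_sum=93+(21)=114
Option E: A[5] 16->47, delta=31, new_sum=93+(31)=124

Answer: A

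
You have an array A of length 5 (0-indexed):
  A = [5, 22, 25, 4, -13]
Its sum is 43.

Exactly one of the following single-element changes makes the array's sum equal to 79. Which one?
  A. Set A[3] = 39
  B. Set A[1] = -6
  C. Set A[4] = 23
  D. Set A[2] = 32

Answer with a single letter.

Option A: A[3] 4->39, delta=35, new_sum=43+(35)=78
Option B: A[1] 22->-6, delta=-28, new_sum=43+(-28)=15
Option C: A[4] -13->23, delta=36, new_sum=43+(36)=79 <-- matches target
Option D: A[2] 25->32, delta=7, new_sum=43+(7)=50

Answer: C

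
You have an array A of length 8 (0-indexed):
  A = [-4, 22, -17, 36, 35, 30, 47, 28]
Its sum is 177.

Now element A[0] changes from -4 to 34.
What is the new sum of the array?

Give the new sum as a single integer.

Old value at index 0: -4
New value at index 0: 34
Delta = 34 - -4 = 38
New sum = old_sum + delta = 177 + (38) = 215

Answer: 215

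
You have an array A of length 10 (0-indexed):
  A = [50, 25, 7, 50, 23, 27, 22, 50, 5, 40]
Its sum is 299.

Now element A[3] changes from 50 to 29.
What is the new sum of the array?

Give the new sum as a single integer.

Answer: 278

Derivation:
Old value at index 3: 50
New value at index 3: 29
Delta = 29 - 50 = -21
New sum = old_sum + delta = 299 + (-21) = 278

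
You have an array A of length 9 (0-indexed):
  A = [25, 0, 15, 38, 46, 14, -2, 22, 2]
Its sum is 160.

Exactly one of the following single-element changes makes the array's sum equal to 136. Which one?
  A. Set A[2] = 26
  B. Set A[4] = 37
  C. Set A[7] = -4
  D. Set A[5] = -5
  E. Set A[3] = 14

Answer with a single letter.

Option A: A[2] 15->26, delta=11, new_sum=160+(11)=171
Option B: A[4] 46->37, delta=-9, new_sum=160+(-9)=151
Option C: A[7] 22->-4, delta=-26, new_sum=160+(-26)=134
Option D: A[5] 14->-5, delta=-19, new_sum=160+(-19)=141
Option E: A[3] 38->14, delta=-24, new_sum=160+(-24)=136 <-- matches target

Answer: E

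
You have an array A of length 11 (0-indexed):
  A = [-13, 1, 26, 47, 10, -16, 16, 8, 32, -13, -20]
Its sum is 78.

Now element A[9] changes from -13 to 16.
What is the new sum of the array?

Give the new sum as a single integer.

Answer: 107

Derivation:
Old value at index 9: -13
New value at index 9: 16
Delta = 16 - -13 = 29
New sum = old_sum + delta = 78 + (29) = 107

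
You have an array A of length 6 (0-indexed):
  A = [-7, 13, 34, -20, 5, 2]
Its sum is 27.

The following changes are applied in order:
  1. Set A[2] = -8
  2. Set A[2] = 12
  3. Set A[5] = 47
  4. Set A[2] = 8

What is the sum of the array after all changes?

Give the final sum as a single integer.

Initial sum: 27
Change 1: A[2] 34 -> -8, delta = -42, sum = -15
Change 2: A[2] -8 -> 12, delta = 20, sum = 5
Change 3: A[5] 2 -> 47, delta = 45, sum = 50
Change 4: A[2] 12 -> 8, delta = -4, sum = 46

Answer: 46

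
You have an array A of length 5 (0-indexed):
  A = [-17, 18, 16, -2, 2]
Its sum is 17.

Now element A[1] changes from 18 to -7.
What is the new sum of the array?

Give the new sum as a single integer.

Old value at index 1: 18
New value at index 1: -7
Delta = -7 - 18 = -25
New sum = old_sum + delta = 17 + (-25) = -8

Answer: -8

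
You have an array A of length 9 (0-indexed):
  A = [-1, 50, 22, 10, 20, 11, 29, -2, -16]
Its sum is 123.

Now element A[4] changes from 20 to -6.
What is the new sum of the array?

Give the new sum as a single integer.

Old value at index 4: 20
New value at index 4: -6
Delta = -6 - 20 = -26
New sum = old_sum + delta = 123 + (-26) = 97

Answer: 97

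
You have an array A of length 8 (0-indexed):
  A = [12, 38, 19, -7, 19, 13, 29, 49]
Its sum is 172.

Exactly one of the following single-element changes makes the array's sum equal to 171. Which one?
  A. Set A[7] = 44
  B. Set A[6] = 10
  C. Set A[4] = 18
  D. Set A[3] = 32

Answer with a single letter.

Option A: A[7] 49->44, delta=-5, new_sum=172+(-5)=167
Option B: A[6] 29->10, delta=-19, new_sum=172+(-19)=153
Option C: A[4] 19->18, delta=-1, new_sum=172+(-1)=171 <-- matches target
Option D: A[3] -7->32, delta=39, new_sum=172+(39)=211

Answer: C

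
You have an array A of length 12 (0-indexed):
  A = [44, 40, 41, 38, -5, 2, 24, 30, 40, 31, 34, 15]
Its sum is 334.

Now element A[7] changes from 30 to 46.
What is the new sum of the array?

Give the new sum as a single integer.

Answer: 350

Derivation:
Old value at index 7: 30
New value at index 7: 46
Delta = 46 - 30 = 16
New sum = old_sum + delta = 334 + (16) = 350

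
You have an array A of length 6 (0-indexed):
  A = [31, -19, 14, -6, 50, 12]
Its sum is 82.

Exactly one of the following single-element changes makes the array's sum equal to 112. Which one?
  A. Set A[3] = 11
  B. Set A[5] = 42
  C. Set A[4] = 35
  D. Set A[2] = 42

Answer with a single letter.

Option A: A[3] -6->11, delta=17, new_sum=82+(17)=99
Option B: A[5] 12->42, delta=30, new_sum=82+(30)=112 <-- matches target
Option C: A[4] 50->35, delta=-15, new_sum=82+(-15)=67
Option D: A[2] 14->42, delta=28, new_sum=82+(28)=110

Answer: B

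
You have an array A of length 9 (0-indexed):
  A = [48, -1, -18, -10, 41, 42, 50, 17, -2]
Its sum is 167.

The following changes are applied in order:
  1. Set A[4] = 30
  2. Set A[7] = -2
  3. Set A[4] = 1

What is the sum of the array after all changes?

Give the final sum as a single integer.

Answer: 108

Derivation:
Initial sum: 167
Change 1: A[4] 41 -> 30, delta = -11, sum = 156
Change 2: A[7] 17 -> -2, delta = -19, sum = 137
Change 3: A[4] 30 -> 1, delta = -29, sum = 108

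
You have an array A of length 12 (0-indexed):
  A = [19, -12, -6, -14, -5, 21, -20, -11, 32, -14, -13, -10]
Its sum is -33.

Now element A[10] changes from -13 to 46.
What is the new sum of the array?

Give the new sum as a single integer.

Answer: 26

Derivation:
Old value at index 10: -13
New value at index 10: 46
Delta = 46 - -13 = 59
New sum = old_sum + delta = -33 + (59) = 26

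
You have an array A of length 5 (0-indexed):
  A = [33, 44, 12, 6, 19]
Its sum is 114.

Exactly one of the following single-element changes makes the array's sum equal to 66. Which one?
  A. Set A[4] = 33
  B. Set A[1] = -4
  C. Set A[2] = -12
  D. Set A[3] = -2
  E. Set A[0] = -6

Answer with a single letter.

Answer: B

Derivation:
Option A: A[4] 19->33, delta=14, new_sum=114+(14)=128
Option B: A[1] 44->-4, delta=-48, new_sum=114+(-48)=66 <-- matches target
Option C: A[2] 12->-12, delta=-24, new_sum=114+(-24)=90
Option D: A[3] 6->-2, delta=-8, new_sum=114+(-8)=106
Option E: A[0] 33->-6, delta=-39, new_sum=114+(-39)=75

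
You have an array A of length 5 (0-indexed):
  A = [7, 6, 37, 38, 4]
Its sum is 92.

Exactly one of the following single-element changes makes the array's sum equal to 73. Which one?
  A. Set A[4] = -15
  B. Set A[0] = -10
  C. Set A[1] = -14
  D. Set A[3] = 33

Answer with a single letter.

Answer: A

Derivation:
Option A: A[4] 4->-15, delta=-19, new_sum=92+(-19)=73 <-- matches target
Option B: A[0] 7->-10, delta=-17, new_sum=92+(-17)=75
Option C: A[1] 6->-14, delta=-20, new_sum=92+(-20)=72
Option D: A[3] 38->33, delta=-5, new_sum=92+(-5)=87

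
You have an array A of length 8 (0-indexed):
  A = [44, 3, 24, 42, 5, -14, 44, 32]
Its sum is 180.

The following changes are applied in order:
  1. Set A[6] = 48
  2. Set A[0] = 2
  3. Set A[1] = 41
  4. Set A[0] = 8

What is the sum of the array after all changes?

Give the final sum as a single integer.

Answer: 186

Derivation:
Initial sum: 180
Change 1: A[6] 44 -> 48, delta = 4, sum = 184
Change 2: A[0] 44 -> 2, delta = -42, sum = 142
Change 3: A[1] 3 -> 41, delta = 38, sum = 180
Change 4: A[0] 2 -> 8, delta = 6, sum = 186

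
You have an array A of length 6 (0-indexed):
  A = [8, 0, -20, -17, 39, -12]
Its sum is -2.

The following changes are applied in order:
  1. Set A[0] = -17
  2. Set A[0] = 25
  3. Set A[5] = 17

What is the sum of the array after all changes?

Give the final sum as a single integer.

Answer: 44

Derivation:
Initial sum: -2
Change 1: A[0] 8 -> -17, delta = -25, sum = -27
Change 2: A[0] -17 -> 25, delta = 42, sum = 15
Change 3: A[5] -12 -> 17, delta = 29, sum = 44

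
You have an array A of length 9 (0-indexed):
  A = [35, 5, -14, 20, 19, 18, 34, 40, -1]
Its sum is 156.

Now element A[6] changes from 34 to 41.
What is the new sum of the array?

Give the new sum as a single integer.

Old value at index 6: 34
New value at index 6: 41
Delta = 41 - 34 = 7
New sum = old_sum + delta = 156 + (7) = 163

Answer: 163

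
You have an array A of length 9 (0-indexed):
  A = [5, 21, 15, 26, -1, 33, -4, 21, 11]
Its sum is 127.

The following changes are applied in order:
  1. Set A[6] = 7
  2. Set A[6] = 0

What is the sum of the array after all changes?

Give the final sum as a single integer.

Answer: 131

Derivation:
Initial sum: 127
Change 1: A[6] -4 -> 7, delta = 11, sum = 138
Change 2: A[6] 7 -> 0, delta = -7, sum = 131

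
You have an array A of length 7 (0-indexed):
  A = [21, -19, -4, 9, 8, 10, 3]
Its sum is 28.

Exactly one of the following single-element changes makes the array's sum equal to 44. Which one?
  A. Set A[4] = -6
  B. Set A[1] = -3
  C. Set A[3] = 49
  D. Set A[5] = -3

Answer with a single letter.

Option A: A[4] 8->-6, delta=-14, new_sum=28+(-14)=14
Option B: A[1] -19->-3, delta=16, new_sum=28+(16)=44 <-- matches target
Option C: A[3] 9->49, delta=40, new_sum=28+(40)=68
Option D: A[5] 10->-3, delta=-13, new_sum=28+(-13)=15

Answer: B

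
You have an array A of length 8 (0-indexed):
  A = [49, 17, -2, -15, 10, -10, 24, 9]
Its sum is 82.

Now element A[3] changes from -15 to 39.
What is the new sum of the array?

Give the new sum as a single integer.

Answer: 136

Derivation:
Old value at index 3: -15
New value at index 3: 39
Delta = 39 - -15 = 54
New sum = old_sum + delta = 82 + (54) = 136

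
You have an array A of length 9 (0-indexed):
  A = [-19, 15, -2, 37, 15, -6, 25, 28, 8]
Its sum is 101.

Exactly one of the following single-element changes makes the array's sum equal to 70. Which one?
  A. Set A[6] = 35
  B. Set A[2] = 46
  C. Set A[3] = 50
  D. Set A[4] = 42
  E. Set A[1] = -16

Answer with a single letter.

Option A: A[6] 25->35, delta=10, new_sum=101+(10)=111
Option B: A[2] -2->46, delta=48, new_sum=101+(48)=149
Option C: A[3] 37->50, delta=13, new_sum=101+(13)=114
Option D: A[4] 15->42, delta=27, new_sum=101+(27)=128
Option E: A[1] 15->-16, delta=-31, new_sum=101+(-31)=70 <-- matches target

Answer: E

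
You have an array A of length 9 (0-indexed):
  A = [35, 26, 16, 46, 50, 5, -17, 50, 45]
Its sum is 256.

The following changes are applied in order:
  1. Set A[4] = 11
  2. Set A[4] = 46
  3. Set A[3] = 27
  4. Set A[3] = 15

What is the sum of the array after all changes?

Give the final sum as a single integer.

Answer: 221

Derivation:
Initial sum: 256
Change 1: A[4] 50 -> 11, delta = -39, sum = 217
Change 2: A[4] 11 -> 46, delta = 35, sum = 252
Change 3: A[3] 46 -> 27, delta = -19, sum = 233
Change 4: A[3] 27 -> 15, delta = -12, sum = 221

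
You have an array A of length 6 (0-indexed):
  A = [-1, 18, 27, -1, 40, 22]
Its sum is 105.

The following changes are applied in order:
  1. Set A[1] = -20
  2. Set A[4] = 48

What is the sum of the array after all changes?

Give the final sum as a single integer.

Answer: 75

Derivation:
Initial sum: 105
Change 1: A[1] 18 -> -20, delta = -38, sum = 67
Change 2: A[4] 40 -> 48, delta = 8, sum = 75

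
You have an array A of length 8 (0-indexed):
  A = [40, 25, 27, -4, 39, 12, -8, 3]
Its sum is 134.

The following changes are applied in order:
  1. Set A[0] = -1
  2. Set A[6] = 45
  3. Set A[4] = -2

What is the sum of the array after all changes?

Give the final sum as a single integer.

Initial sum: 134
Change 1: A[0] 40 -> -1, delta = -41, sum = 93
Change 2: A[6] -8 -> 45, delta = 53, sum = 146
Change 3: A[4] 39 -> -2, delta = -41, sum = 105

Answer: 105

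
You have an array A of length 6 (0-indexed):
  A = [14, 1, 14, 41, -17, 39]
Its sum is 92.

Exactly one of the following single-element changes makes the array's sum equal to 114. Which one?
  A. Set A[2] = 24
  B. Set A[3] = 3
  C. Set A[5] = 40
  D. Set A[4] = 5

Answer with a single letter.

Option A: A[2] 14->24, delta=10, new_sum=92+(10)=102
Option B: A[3] 41->3, delta=-38, new_sum=92+(-38)=54
Option C: A[5] 39->40, delta=1, new_sum=92+(1)=93
Option D: A[4] -17->5, delta=22, new_sum=92+(22)=114 <-- matches target

Answer: D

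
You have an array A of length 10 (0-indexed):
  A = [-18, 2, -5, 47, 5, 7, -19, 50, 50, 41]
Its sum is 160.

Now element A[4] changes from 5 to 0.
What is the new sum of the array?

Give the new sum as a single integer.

Answer: 155

Derivation:
Old value at index 4: 5
New value at index 4: 0
Delta = 0 - 5 = -5
New sum = old_sum + delta = 160 + (-5) = 155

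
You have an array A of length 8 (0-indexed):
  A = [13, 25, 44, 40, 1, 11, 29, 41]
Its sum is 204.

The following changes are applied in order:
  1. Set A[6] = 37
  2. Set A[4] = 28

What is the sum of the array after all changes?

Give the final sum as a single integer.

Initial sum: 204
Change 1: A[6] 29 -> 37, delta = 8, sum = 212
Change 2: A[4] 1 -> 28, delta = 27, sum = 239

Answer: 239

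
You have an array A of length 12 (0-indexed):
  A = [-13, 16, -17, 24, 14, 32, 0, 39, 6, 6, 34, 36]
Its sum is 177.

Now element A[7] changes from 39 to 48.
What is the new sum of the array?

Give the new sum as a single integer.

Old value at index 7: 39
New value at index 7: 48
Delta = 48 - 39 = 9
New sum = old_sum + delta = 177 + (9) = 186

Answer: 186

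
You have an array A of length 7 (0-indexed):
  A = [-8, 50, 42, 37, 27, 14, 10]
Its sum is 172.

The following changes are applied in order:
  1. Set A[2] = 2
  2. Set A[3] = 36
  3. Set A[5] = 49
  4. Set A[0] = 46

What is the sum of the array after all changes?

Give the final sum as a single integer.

Answer: 220

Derivation:
Initial sum: 172
Change 1: A[2] 42 -> 2, delta = -40, sum = 132
Change 2: A[3] 37 -> 36, delta = -1, sum = 131
Change 3: A[5] 14 -> 49, delta = 35, sum = 166
Change 4: A[0] -8 -> 46, delta = 54, sum = 220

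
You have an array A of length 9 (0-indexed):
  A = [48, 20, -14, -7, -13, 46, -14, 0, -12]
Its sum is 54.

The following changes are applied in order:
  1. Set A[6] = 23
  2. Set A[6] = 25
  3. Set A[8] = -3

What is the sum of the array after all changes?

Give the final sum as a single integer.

Initial sum: 54
Change 1: A[6] -14 -> 23, delta = 37, sum = 91
Change 2: A[6] 23 -> 25, delta = 2, sum = 93
Change 3: A[8] -12 -> -3, delta = 9, sum = 102

Answer: 102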